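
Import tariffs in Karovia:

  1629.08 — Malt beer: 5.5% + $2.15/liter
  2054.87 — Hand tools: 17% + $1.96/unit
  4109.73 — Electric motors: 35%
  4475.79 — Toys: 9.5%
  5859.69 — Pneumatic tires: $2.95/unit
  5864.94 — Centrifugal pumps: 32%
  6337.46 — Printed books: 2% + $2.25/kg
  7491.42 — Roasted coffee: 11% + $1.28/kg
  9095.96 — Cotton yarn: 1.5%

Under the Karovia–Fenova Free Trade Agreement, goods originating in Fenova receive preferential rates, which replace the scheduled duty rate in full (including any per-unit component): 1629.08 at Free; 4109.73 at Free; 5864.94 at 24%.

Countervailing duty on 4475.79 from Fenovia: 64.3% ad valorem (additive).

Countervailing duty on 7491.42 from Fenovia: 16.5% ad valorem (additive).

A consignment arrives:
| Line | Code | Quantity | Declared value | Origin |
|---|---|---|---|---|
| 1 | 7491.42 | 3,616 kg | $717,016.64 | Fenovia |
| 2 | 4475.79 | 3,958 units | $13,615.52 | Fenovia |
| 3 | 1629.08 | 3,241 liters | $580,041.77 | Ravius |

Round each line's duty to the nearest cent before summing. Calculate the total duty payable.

$250,726.76

Line 1 (7491.42, Fenovia, 3,616 kg, $717,016.64):
Base rate for 7491.42 is 11% + $1.28/kg.
Additional duty on 7491.42 from Fenovia: +16.5%. Applied ad valorem rate: 11% + 16.5% = 27.5%.
Duty = $717,016.64 × 27.5% + 3,616 × $1.28 = $201,808.06.
Line 2 (4475.79, Fenovia, 3,958 units, $13,615.52):
Base rate for 4475.79 is 9.5%.
Additional duty on 4475.79 from Fenovia: +64.3%. Applied ad valorem rate: 9.5% + 64.3% = 73.8%.
Duty = $13,615.52 × 73.8% = $10,048.25.
Line 3 (1629.08, Ravius, 3,241 liters, $580,041.77):
Base rate for 1629.08 is 5.5% + $2.15/liter.
1629.08 has an FTA preferential rate, but origin Ravius is not Fenova; base rate stands.
Duty = $580,041.77 × 5.5% + 3,241 × $2.15 = $38,870.45.
Total = $201,808.06 + $10,048.25 + $38,870.45 = $250,726.76.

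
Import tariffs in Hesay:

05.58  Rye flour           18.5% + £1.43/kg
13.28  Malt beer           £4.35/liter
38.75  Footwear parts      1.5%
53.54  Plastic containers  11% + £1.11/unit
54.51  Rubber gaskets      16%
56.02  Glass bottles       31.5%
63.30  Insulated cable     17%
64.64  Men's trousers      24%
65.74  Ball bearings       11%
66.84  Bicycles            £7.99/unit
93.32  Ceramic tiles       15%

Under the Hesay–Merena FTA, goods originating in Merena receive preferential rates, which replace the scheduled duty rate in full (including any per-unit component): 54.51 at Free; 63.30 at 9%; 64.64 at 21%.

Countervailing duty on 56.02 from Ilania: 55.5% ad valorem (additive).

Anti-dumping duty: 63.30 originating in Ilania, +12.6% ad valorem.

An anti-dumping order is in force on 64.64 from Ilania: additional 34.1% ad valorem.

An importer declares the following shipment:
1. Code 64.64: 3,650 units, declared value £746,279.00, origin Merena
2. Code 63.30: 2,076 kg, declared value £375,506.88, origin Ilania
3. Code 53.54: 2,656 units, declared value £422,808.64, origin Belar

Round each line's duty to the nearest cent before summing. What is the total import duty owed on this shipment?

Line 1 (64.64, Merena, 3,650 units, £746,279.00):
Base rate for 64.64 is 24%.
Origin Merena qualifies under the Hesay–Merena agreement and 64.64 is covered: preferential rate 21% applies instead.
The additional-duty order on 64.64 targets Ilania, not Merena; it does not apply.
Duty = £746,279.00 × 21% = £156,718.59.
Line 2 (63.30, Ilania, 2,076 kg, £375,506.88):
Base rate for 63.30 is 17%.
63.30 has an FTA preferential rate, but origin Ilania is not Merena; base rate stands.
Additional duty on 63.30 from Ilania: +12.6%. Applied ad valorem rate: 17% + 12.6% = 29.6%.
Duty = £375,506.88 × 29.6% = £111,150.04.
Line 3 (53.54, Belar, 2,656 units, £422,808.64):
Base rate for 53.54 is 11% + £1.11/unit.
Duty = £422,808.64 × 11% + 2,656 × £1.11 = £49,457.11.
Total = £156,718.59 + £111,150.04 + £49,457.11 = £317,325.74.

£317,325.74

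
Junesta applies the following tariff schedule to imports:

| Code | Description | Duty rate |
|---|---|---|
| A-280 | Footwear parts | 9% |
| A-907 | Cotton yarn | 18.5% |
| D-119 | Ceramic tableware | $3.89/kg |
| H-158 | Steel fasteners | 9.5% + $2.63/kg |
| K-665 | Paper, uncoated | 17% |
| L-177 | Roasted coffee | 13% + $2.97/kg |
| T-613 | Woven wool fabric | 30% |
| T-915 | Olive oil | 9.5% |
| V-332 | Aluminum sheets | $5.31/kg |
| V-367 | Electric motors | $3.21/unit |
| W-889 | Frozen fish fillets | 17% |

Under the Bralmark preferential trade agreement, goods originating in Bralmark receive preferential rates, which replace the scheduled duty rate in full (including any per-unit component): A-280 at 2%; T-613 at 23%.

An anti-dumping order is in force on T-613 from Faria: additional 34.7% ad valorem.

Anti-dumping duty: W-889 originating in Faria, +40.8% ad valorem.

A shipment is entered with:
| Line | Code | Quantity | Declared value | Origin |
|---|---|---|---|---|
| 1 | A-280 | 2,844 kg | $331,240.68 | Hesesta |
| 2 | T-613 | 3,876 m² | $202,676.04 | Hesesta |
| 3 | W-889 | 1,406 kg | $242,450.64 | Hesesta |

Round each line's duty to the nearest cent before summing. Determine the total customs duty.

Line 1 (A-280, Hesesta, 2,844 kg, $331,240.68):
Base rate for A-280 is 9%.
A-280 has an FTA preferential rate, but origin Hesesta is not Bralmark; base rate stands.
Duty = $331,240.68 × 9% = $29,811.66.
Line 2 (T-613, Hesesta, 3,876 m², $202,676.04):
Base rate for T-613 is 30%.
T-613 has an FTA preferential rate, but origin Hesesta is not Bralmark; base rate stands.
The additional-duty order on T-613 targets Faria, not Hesesta; it does not apply.
Duty = $202,676.04 × 30% = $60,802.81.
Line 3 (W-889, Hesesta, 1,406 kg, $242,450.64):
Base rate for W-889 is 17%.
The additional-duty order on W-889 targets Faria, not Hesesta; it does not apply.
Duty = $242,450.64 × 17% = $41,216.61.
Total = $29,811.66 + $60,802.81 + $41,216.61 = $131,831.08.

$131,831.08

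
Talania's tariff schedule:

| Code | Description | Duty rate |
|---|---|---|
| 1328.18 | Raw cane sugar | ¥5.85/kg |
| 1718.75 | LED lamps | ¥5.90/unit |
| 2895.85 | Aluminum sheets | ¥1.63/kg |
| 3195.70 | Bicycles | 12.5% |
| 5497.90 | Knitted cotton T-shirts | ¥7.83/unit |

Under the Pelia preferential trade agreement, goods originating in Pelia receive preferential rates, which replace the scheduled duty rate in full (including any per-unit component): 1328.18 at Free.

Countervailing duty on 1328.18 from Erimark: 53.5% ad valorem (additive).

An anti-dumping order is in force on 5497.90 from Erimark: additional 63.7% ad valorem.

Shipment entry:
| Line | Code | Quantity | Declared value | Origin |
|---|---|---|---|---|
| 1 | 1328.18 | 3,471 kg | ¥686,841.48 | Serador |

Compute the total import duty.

Line 1 (1328.18, Serador, 3,471 kg, ¥686,841.48):
Base rate for 1328.18 is ¥5.85/kg.
1328.18 has an FTA preferential rate, but origin Serador is not Pelia; base rate stands.
The additional-duty order on 1328.18 targets Erimark, not Serador; it does not apply.
Duty = 3,471 × ¥5.85 = ¥20,305.35.

¥20,305.35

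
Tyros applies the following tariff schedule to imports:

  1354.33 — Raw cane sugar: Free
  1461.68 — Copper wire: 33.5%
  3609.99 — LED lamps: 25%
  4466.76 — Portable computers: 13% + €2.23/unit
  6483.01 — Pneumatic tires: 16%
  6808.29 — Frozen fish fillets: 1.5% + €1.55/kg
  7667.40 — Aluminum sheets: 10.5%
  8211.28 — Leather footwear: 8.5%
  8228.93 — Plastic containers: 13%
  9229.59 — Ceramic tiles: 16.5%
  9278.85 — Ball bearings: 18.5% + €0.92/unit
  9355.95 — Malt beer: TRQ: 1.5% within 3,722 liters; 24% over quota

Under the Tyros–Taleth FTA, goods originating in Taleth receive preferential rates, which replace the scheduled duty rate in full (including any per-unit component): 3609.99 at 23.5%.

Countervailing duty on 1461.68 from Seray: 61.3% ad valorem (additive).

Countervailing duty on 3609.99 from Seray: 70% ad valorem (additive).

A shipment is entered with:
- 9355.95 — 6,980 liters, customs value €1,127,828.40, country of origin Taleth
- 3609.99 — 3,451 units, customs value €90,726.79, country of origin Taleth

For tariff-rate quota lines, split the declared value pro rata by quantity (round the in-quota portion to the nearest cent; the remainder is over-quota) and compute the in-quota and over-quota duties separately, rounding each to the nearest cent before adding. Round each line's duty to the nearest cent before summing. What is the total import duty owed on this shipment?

€156,684.44

Line 1 (9355.95, Taleth, 6,980 liters, €1,127,828.40):
Code 9355.95 is under a tariff-rate quota (threshold 3,722 liters). In-quota: 3,722 liters at 1.5%; over-quota: 3,258 liters at 24%.
Pro-rata value split: in-quota = €1,127,828.40 × 3,722/6,980 = €601,400.76; over-quota = €1,127,828.40 − €601,400.76 = €526,427.64.
In-quota duty = €601,400.76 × 1.5% = €9,021.01. Over-quota duty = €526,427.64 × 24% = €126,342.63.
Line duty = €9,021.01 + €126,342.63 = €135,363.64.
Line 2 (3609.99, Taleth, 3,451 units, €90,726.79):
Base rate for 3609.99 is 25%.
Origin Taleth qualifies under the Tyros–Taleth agreement and 3609.99 is covered: preferential rate 23.5% applies instead.
The additional-duty order on 3609.99 targets Seray, not Taleth; it does not apply.
Duty = €90,726.79 × 23.5% = €21,320.80.
Total = €135,363.64 + €21,320.80 = €156,684.44.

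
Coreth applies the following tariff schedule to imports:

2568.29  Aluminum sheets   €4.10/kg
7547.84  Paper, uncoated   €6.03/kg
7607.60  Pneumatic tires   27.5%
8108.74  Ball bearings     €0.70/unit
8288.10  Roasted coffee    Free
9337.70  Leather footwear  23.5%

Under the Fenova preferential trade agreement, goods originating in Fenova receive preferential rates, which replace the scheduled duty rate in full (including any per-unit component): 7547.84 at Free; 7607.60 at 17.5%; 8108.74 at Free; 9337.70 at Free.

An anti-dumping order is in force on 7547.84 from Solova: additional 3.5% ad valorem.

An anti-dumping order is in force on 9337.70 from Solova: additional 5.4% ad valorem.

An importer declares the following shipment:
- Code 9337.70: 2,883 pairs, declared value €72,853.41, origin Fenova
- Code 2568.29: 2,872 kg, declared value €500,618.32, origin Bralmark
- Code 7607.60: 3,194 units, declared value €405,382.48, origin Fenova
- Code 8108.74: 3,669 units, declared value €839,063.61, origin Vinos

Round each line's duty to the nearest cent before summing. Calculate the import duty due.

Line 1 (9337.70, Fenova, 2,883 pairs, €72,853.41):
Base rate for 9337.70 is 23.5%.
Origin Fenova qualifies under the Coreth–Fenova agreement and 9337.70 is covered: preferential rate Free applies instead.
The additional-duty order on 9337.70 targets Solova, not Fenova; it does not apply.
Duty = €72,853.41 × 0% = €0.00.
Line 2 (2568.29, Bralmark, 2,872 kg, €500,618.32):
Base rate for 2568.29 is €4.10/kg.
Duty = 2,872 × €4.10 = €11,775.20.
Line 3 (7607.60, Fenova, 3,194 units, €405,382.48):
Base rate for 7607.60 is 27.5%.
Origin Fenova qualifies under the Coreth–Fenova agreement and 7607.60 is covered: preferential rate 17.5% applies instead.
Duty = €405,382.48 × 17.5% = €70,941.93.
Line 4 (8108.74, Vinos, 3,669 units, €839,063.61):
Base rate for 8108.74 is €0.70/unit.
8108.74 has an FTA preferential rate, but origin Vinos is not Fenova; base rate stands.
Duty = 3,669 × €0.70 = €2,568.30.
Total = €0.00 + €11,775.20 + €70,941.93 + €2,568.30 = €85,285.43.

€85,285.43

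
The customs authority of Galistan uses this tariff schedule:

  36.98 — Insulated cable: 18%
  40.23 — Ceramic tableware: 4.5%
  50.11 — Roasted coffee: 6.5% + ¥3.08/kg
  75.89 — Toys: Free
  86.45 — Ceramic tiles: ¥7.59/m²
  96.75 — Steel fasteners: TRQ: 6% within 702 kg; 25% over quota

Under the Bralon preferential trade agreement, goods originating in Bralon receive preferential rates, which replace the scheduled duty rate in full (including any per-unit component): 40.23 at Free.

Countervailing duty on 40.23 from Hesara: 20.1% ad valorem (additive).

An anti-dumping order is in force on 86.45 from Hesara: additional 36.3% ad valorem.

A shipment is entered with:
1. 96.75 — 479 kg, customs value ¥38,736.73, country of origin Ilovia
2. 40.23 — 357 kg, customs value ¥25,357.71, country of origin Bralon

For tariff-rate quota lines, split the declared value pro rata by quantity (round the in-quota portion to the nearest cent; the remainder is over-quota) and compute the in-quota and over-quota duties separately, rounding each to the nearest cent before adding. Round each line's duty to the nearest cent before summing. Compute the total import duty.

Line 1 (96.75, Ilovia, 479 kg, ¥38,736.73):
Code 96.75 is under a tariff-rate quota (threshold 702 kg). Quantity 479 kg is within the quota, so the in-quota rate 6% applies to the full value.
Duty = ¥38,736.73 × 6% = ¥2,324.20.
Line 2 (40.23, Bralon, 357 kg, ¥25,357.71):
Base rate for 40.23 is 4.5%.
Origin Bralon qualifies under the Galistan–Bralon agreement and 40.23 is covered: preferential rate Free applies instead.
The additional-duty order on 40.23 targets Hesara, not Bralon; it does not apply.
Duty = ¥25,357.71 × 0% = ¥0.00.
Total = ¥2,324.20 + ¥0.00 = ¥2,324.20.

¥2,324.20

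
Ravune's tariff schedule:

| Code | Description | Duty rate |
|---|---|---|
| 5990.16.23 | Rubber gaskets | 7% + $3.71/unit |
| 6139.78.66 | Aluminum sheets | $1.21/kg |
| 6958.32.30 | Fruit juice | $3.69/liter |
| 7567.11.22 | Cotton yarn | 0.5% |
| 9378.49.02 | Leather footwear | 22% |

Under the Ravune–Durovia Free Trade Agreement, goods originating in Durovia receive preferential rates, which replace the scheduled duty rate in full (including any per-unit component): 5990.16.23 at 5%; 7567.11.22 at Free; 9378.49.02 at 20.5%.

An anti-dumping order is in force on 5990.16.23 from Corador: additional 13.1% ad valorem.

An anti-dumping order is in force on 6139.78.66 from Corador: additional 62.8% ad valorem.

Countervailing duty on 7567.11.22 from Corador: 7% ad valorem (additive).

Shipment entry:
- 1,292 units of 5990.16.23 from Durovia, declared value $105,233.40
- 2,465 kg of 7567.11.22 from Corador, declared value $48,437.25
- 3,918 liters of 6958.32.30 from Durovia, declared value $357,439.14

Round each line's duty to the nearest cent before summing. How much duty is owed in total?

Line 1 (5990.16.23, Durovia, 1,292 units, $105,233.40):
Base rate for 5990.16.23 is 7% + $3.71/unit.
Origin Durovia qualifies under the Ravune–Durovia agreement and 5990.16.23 is covered: preferential rate 5% applies instead.
The additional-duty order on 5990.16.23 targets Corador, not Durovia; it does not apply.
Duty = $105,233.40 × 5% = $5,261.67.
Line 2 (7567.11.22, Corador, 2,465 kg, $48,437.25):
Base rate for 7567.11.22 is 0.5%.
7567.11.22 has an FTA preferential rate, but origin Corador is not Durovia; base rate stands.
Additional duty on 7567.11.22 from Corador: +7%. Applied ad valorem rate: 0.5% + 7% = 7.5%.
Duty = $48,437.25 × 7.5% = $3,632.79.
Line 3 (6958.32.30, Durovia, 3,918 liters, $357,439.14):
Base rate for 6958.32.30 is $3.69/liter.
Origin Durovia is the FTA partner but 6958.32.30 is not on the preference list; base rate stands.
Duty = 3,918 × $3.69 = $14,457.42.
Total = $5,261.67 + $3,632.79 + $14,457.42 = $23,351.88.

$23,351.88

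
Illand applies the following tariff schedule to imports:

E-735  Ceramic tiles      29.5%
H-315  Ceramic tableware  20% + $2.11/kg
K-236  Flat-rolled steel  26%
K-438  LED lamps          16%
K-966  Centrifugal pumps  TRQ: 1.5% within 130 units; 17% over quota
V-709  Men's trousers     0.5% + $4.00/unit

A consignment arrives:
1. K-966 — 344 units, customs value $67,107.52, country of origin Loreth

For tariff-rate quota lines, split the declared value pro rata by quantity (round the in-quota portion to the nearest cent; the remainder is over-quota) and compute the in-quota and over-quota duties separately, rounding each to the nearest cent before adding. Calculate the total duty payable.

Line 1 (K-966, Loreth, 344 units, $67,107.52):
Code K-966 is under a tariff-rate quota (threshold 130 units). In-quota: 130 units at 1.5%; over-quota: 214 units at 17%.
Pro-rata value split: in-quota = $67,107.52 × 130/344 = $25,360.40; over-quota = $67,107.52 − $25,360.40 = $41,747.12.
In-quota duty = $25,360.40 × 1.5% = $380.41. Over-quota duty = $41,747.12 × 17% = $7,097.01.
Line duty = $380.41 + $7,097.01 = $7,477.42.

$7,477.42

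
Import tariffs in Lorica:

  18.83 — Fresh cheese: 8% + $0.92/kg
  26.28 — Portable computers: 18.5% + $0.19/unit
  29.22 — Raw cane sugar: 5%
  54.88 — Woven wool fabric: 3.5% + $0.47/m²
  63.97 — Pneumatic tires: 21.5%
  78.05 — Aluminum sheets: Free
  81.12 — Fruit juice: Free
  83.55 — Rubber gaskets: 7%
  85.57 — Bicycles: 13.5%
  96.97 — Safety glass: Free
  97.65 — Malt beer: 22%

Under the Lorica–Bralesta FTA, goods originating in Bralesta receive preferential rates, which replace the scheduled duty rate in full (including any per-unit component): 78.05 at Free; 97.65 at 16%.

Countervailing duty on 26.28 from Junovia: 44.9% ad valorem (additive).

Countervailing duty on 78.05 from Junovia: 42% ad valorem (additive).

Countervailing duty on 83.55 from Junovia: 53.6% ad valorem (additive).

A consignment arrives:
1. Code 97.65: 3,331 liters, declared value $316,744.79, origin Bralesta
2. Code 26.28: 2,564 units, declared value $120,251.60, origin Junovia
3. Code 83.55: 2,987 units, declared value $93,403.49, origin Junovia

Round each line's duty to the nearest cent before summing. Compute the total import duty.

$184,008.35

Line 1 (97.65, Bralesta, 3,331 liters, $316,744.79):
Base rate for 97.65 is 22%.
Origin Bralesta qualifies under the Lorica–Bralesta agreement and 97.65 is covered: preferential rate 16% applies instead.
Duty = $316,744.79 × 16% = $50,679.17.
Line 2 (26.28, Junovia, 2,564 units, $120,251.60):
Base rate for 26.28 is 18.5% + $0.19/unit.
Additional duty on 26.28 from Junovia: +44.9%. Applied ad valorem rate: 18.5% + 44.9% = 63.4%.
Duty = $120,251.60 × 63.4% + 2,564 × $0.19 = $76,726.67.
Line 3 (83.55, Junovia, 2,987 units, $93,403.49):
Base rate for 83.55 is 7%.
Additional duty on 83.55 from Junovia: +53.6%. Applied ad valorem rate: 7% + 53.6% = 60.6%.
Duty = $93,403.49 × 60.6% = $56,602.51.
Total = $50,679.17 + $76,726.67 + $56,602.51 = $184,008.35.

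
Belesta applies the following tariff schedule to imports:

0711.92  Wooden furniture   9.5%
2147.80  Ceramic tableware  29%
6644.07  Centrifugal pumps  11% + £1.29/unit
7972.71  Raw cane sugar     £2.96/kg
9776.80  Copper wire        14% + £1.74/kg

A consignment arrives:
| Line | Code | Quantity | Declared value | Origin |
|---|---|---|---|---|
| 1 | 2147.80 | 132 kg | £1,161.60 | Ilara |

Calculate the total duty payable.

Line 1 (2147.80, Ilara, 132 kg, £1,161.60):
Base rate for 2147.80 is 29%.
Duty = £1,161.60 × 29% = £336.86.

£336.86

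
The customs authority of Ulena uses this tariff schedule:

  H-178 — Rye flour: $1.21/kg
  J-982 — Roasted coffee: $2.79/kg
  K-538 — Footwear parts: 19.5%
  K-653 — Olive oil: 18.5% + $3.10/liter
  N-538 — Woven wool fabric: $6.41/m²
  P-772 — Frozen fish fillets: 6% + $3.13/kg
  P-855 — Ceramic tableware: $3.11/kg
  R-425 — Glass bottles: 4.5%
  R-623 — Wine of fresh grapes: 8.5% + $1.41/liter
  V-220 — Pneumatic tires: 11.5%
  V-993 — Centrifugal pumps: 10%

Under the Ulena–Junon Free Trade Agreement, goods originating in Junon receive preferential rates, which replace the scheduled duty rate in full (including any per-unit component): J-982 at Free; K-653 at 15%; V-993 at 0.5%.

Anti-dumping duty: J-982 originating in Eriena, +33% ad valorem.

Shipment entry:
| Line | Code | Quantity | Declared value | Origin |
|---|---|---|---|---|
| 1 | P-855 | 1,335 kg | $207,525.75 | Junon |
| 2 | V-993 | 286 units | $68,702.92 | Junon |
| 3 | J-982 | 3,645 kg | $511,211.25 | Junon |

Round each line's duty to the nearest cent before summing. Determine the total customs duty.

$4,495.36

Line 1 (P-855, Junon, 1,335 kg, $207,525.75):
Base rate for P-855 is $3.11/kg.
Origin Junon is the FTA partner but P-855 is not on the preference list; base rate stands.
Duty = 1,335 × $3.11 = $4,151.85.
Line 2 (V-993, Junon, 286 units, $68,702.92):
Base rate for V-993 is 10%.
Origin Junon qualifies under the Ulena–Junon agreement and V-993 is covered: preferential rate 0.5% applies instead.
Duty = $68,702.92 × 0.5% = $343.51.
Line 3 (J-982, Junon, 3,645 kg, $511,211.25):
Base rate for J-982 is $2.79/kg.
Origin Junon qualifies under the Ulena–Junon agreement and J-982 is covered: preferential rate Free applies instead.
The additional-duty order on J-982 targets Eriena, not Junon; it does not apply.
Duty = $511,211.25 × 0% = $0.00.
Total = $4,151.85 + $343.51 + $0.00 = $4,495.36.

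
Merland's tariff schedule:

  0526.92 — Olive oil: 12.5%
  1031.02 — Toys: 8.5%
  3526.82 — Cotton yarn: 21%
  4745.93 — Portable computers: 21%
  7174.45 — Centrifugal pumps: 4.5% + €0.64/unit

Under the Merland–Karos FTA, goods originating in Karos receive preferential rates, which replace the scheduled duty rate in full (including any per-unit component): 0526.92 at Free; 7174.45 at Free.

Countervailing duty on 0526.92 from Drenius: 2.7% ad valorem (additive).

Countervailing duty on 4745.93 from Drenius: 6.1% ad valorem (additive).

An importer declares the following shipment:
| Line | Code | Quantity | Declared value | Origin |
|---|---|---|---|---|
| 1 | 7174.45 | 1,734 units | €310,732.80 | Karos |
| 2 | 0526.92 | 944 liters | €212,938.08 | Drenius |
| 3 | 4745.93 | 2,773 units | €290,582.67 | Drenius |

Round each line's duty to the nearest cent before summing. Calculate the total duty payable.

€111,114.49

Line 1 (7174.45, Karos, 1,734 units, €310,732.80):
Base rate for 7174.45 is 4.5% + €0.64/unit.
Origin Karos qualifies under the Merland–Karos agreement and 7174.45 is covered: preferential rate Free applies instead.
Duty = €310,732.80 × 0% = €0.00.
Line 2 (0526.92, Drenius, 944 liters, €212,938.08):
Base rate for 0526.92 is 12.5%.
0526.92 has an FTA preferential rate, but origin Drenius is not Karos; base rate stands.
Additional duty on 0526.92 from Drenius: +2.7%. Applied ad valorem rate: 12.5% + 2.7% = 15.2%.
Duty = €212,938.08 × 15.2% = €32,366.59.
Line 3 (4745.93, Drenius, 2,773 units, €290,582.67):
Base rate for 4745.93 is 21%.
Additional duty on 4745.93 from Drenius: +6.1%. Applied ad valorem rate: 21% + 6.1% = 27.1%.
Duty = €290,582.67 × 27.1% = €78,747.90.
Total = €0.00 + €32,366.59 + €78,747.90 = €111,114.49.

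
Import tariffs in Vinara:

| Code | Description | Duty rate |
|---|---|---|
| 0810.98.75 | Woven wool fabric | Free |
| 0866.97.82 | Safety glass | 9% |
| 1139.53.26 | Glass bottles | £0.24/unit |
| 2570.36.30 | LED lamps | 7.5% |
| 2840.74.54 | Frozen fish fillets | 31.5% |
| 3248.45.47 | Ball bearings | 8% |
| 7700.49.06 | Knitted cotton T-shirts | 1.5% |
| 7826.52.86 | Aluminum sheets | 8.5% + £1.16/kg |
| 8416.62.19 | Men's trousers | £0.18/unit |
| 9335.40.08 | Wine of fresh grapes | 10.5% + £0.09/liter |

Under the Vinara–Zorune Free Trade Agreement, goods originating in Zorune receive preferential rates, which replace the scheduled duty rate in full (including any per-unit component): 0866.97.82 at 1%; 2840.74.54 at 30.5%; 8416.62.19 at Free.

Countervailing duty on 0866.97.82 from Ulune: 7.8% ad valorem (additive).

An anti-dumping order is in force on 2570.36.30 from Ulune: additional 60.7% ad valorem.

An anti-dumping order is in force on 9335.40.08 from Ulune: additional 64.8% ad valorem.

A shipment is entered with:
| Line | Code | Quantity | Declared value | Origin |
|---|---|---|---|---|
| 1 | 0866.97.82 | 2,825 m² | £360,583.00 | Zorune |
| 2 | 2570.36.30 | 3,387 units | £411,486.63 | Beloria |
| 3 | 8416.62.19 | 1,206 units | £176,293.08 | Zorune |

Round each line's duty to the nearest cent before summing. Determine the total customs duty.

£34,467.33

Line 1 (0866.97.82, Zorune, 2,825 m², £360,583.00):
Base rate for 0866.97.82 is 9%.
Origin Zorune qualifies under the Vinara–Zorune agreement and 0866.97.82 is covered: preferential rate 1% applies instead.
The additional-duty order on 0866.97.82 targets Ulune, not Zorune; it does not apply.
Duty = £360,583.00 × 1% = £3,605.83.
Line 2 (2570.36.30, Beloria, 3,387 units, £411,486.63):
Base rate for 2570.36.30 is 7.5%.
The additional-duty order on 2570.36.30 targets Ulune, not Beloria; it does not apply.
Duty = £411,486.63 × 7.5% = £30,861.50.
Line 3 (8416.62.19, Zorune, 1,206 units, £176,293.08):
Base rate for 8416.62.19 is £0.18/unit.
Origin Zorune qualifies under the Vinara–Zorune agreement and 8416.62.19 is covered: preferential rate Free applies instead.
Duty = £176,293.08 × 0% = £0.00.
Total = £3,605.83 + £30,861.50 + £0.00 = £34,467.33.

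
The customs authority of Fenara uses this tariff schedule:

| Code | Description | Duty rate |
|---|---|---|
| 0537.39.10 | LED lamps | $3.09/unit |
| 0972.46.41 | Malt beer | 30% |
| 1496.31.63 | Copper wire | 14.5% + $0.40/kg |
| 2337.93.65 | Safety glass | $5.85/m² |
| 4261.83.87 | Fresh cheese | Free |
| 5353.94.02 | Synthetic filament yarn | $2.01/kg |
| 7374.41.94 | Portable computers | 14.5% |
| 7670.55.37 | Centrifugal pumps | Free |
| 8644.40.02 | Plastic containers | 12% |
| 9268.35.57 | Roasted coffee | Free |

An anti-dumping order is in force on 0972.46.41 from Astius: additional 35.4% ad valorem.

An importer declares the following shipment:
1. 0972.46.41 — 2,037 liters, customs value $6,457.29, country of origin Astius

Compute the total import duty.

Line 1 (0972.46.41, Astius, 2,037 liters, $6,457.29):
Base rate for 0972.46.41 is 30%.
Additional duty on 0972.46.41 from Astius: +35.4%. Applied ad valorem rate: 30% + 35.4% = 65.4%.
Duty = $6,457.29 × 65.4% = $4,223.07.

$4,223.07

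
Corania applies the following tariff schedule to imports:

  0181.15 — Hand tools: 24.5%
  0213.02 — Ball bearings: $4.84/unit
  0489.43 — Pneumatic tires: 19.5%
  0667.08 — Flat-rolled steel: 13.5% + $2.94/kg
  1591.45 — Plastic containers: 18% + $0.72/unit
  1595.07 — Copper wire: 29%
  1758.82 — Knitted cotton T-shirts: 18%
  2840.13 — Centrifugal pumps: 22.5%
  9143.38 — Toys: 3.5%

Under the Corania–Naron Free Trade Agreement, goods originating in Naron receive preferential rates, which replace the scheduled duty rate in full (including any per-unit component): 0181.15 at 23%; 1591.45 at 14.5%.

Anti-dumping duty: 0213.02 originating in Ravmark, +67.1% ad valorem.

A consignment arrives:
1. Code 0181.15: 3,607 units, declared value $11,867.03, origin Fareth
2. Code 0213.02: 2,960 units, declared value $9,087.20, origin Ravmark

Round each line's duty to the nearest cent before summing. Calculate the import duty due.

Line 1 (0181.15, Fareth, 3,607 units, $11,867.03):
Base rate for 0181.15 is 24.5%.
0181.15 has an FTA preferential rate, but origin Fareth is not Naron; base rate stands.
Duty = $11,867.03 × 24.5% = $2,907.42.
Line 2 (0213.02, Ravmark, 2,960 units, $9,087.20):
Base rate for 0213.02 is $4.84/unit.
Additional duty on 0213.02 from Ravmark: +67.1% ad valorem. Applied ad valorem rate = 67.1%.
Duty = $9,087.20 × 67.1% + 2,960 × $4.84 = $20,423.91.
Total = $2,907.42 + $20,423.91 = $23,331.33.

$23,331.33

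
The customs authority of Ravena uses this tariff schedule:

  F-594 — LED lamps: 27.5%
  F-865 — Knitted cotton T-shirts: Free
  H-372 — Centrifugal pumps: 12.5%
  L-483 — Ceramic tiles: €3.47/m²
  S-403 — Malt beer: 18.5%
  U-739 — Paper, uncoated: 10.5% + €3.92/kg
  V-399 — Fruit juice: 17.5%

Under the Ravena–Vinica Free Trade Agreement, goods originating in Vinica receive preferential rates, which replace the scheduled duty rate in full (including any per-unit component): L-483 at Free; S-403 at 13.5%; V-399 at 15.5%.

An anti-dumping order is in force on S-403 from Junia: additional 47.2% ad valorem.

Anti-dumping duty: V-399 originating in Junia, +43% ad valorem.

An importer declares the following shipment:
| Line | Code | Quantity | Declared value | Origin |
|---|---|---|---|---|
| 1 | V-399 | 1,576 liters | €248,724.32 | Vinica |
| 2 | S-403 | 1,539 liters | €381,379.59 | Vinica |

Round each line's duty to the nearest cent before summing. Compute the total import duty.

€90,038.51

Line 1 (V-399, Vinica, 1,576 liters, €248,724.32):
Base rate for V-399 is 17.5%.
Origin Vinica qualifies under the Ravena–Vinica agreement and V-399 is covered: preferential rate 15.5% applies instead.
The additional-duty order on V-399 targets Junia, not Vinica; it does not apply.
Duty = €248,724.32 × 15.5% = €38,552.27.
Line 2 (S-403, Vinica, 1,539 liters, €381,379.59):
Base rate for S-403 is 18.5%.
Origin Vinica qualifies under the Ravena–Vinica agreement and S-403 is covered: preferential rate 13.5% applies instead.
The additional-duty order on S-403 targets Junia, not Vinica; it does not apply.
Duty = €381,379.59 × 13.5% = €51,486.24.
Total = €38,552.27 + €51,486.24 = €90,038.51.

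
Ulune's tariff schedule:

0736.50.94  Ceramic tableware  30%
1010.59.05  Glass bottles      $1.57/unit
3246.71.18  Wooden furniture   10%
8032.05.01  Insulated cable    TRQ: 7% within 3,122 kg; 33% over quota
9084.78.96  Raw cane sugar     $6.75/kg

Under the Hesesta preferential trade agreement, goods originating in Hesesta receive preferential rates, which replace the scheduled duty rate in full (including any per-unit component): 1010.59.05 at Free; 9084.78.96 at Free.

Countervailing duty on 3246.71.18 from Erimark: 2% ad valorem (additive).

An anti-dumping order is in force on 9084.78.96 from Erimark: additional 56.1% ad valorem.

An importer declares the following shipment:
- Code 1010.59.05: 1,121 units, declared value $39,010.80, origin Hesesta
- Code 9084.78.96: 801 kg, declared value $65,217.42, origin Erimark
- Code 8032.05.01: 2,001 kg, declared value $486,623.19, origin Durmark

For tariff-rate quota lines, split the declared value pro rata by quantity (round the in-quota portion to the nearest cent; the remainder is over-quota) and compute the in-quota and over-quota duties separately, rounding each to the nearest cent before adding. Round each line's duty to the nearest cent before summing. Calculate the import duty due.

$76,057.34

Line 1 (1010.59.05, Hesesta, 1,121 units, $39,010.80):
Base rate for 1010.59.05 is $1.57/unit.
Origin Hesesta qualifies under the Ulune–Hesesta agreement and 1010.59.05 is covered: preferential rate Free applies instead.
Duty = $39,010.80 × 0% = $0.00.
Line 2 (9084.78.96, Erimark, 801 kg, $65,217.42):
Base rate for 9084.78.96 is $6.75/kg.
9084.78.96 has an FTA preferential rate, but origin Erimark is not Hesesta; base rate stands.
Additional duty on 9084.78.96 from Erimark: +56.1% ad valorem. Applied ad valorem rate = 56.1%.
Duty = $65,217.42 × 56.1% + 801 × $6.75 = $41,993.72.
Line 3 (8032.05.01, Durmark, 2,001 kg, $486,623.19):
Code 8032.05.01 is under a tariff-rate quota (threshold 3,122 kg). Quantity 2,001 kg is within the quota, so the in-quota rate 7% applies to the full value.
Duty = $486,623.19 × 7% = $34,063.62.
Total = $0.00 + $41,993.72 + $34,063.62 = $76,057.34.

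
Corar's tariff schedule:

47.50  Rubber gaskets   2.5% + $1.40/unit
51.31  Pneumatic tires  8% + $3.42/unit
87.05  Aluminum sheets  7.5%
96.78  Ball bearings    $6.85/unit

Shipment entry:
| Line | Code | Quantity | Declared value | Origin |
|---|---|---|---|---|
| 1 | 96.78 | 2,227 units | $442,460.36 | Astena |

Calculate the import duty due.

$15,254.95

Line 1 (96.78, Astena, 2,227 units, $442,460.36):
Base rate for 96.78 is $6.85/unit.
Duty = 2,227 × $6.85 = $15,254.95.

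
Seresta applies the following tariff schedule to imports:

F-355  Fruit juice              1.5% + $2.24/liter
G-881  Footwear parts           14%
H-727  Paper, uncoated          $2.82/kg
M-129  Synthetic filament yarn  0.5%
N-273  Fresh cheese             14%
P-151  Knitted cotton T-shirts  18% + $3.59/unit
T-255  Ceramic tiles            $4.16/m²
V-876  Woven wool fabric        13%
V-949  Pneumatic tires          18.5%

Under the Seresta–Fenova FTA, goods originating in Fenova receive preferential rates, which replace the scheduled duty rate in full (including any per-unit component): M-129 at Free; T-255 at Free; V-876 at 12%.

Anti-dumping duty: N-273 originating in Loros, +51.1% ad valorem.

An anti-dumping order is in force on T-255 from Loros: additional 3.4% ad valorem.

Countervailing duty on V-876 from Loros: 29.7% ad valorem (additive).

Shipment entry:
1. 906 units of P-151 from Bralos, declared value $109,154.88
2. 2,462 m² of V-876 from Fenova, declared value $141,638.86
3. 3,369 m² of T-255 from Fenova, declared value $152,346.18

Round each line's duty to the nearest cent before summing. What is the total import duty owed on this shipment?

Line 1 (P-151, Bralos, 906 units, $109,154.88):
Base rate for P-151 is 18% + $3.59/unit.
Duty = $109,154.88 × 18% + 906 × $3.59 = $22,900.42.
Line 2 (V-876, Fenova, 2,462 m², $141,638.86):
Base rate for V-876 is 13%.
Origin Fenova qualifies under the Seresta–Fenova agreement and V-876 is covered: preferential rate 12% applies instead.
The additional-duty order on V-876 targets Loros, not Fenova; it does not apply.
Duty = $141,638.86 × 12% = $16,996.66.
Line 3 (T-255, Fenova, 3,369 m², $152,346.18):
Base rate for T-255 is $4.16/m².
Origin Fenova qualifies under the Seresta–Fenova agreement and T-255 is covered: preferential rate Free applies instead.
The additional-duty order on T-255 targets Loros, not Fenova; it does not apply.
Duty = $152,346.18 × 0% = $0.00.
Total = $22,900.42 + $16,996.66 + $0.00 = $39,897.08.

$39,897.08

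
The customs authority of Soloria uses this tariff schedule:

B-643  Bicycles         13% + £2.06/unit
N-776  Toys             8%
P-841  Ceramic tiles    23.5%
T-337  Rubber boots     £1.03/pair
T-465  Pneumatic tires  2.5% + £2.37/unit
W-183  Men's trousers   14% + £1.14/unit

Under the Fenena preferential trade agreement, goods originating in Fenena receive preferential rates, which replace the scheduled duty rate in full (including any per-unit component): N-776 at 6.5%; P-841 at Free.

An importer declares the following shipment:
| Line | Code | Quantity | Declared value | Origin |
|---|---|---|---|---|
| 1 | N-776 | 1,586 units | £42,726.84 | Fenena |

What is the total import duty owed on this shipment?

£2,777.24

Line 1 (N-776, Fenena, 1,586 units, £42,726.84):
Base rate for N-776 is 8%.
Origin Fenena qualifies under the Soloria–Fenena agreement and N-776 is covered: preferential rate 6.5% applies instead.
Duty = £42,726.84 × 6.5% = £2,777.24.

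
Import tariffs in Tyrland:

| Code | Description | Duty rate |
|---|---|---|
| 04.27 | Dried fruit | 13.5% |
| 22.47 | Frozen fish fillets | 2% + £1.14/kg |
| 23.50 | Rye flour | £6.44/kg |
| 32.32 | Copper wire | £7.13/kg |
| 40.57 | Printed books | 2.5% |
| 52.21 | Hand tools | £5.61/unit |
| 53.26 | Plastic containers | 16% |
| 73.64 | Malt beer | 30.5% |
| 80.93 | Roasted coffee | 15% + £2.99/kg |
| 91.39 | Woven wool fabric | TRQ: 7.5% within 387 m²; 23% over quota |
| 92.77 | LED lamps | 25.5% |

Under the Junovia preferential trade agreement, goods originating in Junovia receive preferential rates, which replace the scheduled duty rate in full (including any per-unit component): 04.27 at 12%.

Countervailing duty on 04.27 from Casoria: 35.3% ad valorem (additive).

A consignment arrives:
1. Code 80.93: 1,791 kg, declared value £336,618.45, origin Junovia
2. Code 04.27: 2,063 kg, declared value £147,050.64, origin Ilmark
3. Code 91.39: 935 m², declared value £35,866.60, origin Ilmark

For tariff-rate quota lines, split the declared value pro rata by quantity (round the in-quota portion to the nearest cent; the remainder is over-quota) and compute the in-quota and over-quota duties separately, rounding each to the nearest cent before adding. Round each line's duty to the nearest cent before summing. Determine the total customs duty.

£81,647.99

Line 1 (80.93, Junovia, 1,791 kg, £336,618.45):
Base rate for 80.93 is 15% + £2.99/kg.
Origin Junovia is the FTA partner but 80.93 is not on the preference list; base rate stands.
Duty = £336,618.45 × 15% + 1,791 × £2.99 = £55,847.86.
Line 2 (04.27, Ilmark, 2,063 kg, £147,050.64):
Base rate for 04.27 is 13.5%.
04.27 has an FTA preferential rate, but origin Ilmark is not Junovia; base rate stands.
The additional-duty order on 04.27 targets Casoria, not Ilmark; it does not apply.
Duty = £147,050.64 × 13.5% = £19,851.84.
Line 3 (91.39, Ilmark, 935 m², £35,866.60):
Code 91.39 is under a tariff-rate quota (threshold 387 m²). In-quota: 387 m² at 7.5%; over-quota: 548 m² at 23%.
Pro-rata value split: in-quota = £35,866.60 × 387/935 = £14,845.32; over-quota = £35,866.60 − £14,845.32 = £21,021.28.
In-quota duty = £14,845.32 × 7.5% = £1,113.40. Over-quota duty = £21,021.28 × 23% = £4,834.89.
Line duty = £1,113.40 + £4,834.89 = £5,948.29.
Total = £55,847.86 + £19,851.84 + £5,948.29 = £81,647.99.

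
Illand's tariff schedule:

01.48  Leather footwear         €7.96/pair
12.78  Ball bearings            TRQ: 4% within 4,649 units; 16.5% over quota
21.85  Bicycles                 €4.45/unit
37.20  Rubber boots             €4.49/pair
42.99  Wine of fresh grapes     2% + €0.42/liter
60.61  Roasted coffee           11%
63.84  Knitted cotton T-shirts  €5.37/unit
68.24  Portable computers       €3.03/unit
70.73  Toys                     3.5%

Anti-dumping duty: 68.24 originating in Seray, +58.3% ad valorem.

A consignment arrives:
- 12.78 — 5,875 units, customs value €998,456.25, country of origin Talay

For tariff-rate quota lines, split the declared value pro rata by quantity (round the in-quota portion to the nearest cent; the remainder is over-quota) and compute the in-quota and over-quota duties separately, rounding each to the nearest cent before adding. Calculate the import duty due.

Line 1 (12.78, Talay, 5,875 units, €998,456.25):
Code 12.78 is under a tariff-rate quota (threshold 4,649 units). In-quota: 4,649 units at 4%; over-quota: 1,226 units at 16.5%.
Pro-rata value split: in-quota = €998,456.25 × 4,649/5,875 = €790,097.55; over-quota = €998,456.25 − €790,097.55 = €208,358.70.
In-quota duty = €790,097.55 × 4% = €31,603.90. Over-quota duty = €208,358.70 × 16.5% = €34,379.19.
Line duty = €31,603.90 + €34,379.19 = €65,983.09.

€65,983.09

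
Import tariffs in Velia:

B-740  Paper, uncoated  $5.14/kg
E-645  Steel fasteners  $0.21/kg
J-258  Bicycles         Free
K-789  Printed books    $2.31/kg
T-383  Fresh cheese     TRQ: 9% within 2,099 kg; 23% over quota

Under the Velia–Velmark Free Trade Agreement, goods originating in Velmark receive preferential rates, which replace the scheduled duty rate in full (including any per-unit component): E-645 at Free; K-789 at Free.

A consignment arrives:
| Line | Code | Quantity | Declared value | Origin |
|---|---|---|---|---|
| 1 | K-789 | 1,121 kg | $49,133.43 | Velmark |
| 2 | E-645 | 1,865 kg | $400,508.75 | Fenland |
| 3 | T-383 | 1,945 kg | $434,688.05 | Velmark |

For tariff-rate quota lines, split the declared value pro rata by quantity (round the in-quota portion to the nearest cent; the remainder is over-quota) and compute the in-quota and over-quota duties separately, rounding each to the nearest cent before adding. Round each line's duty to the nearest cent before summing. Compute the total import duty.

Line 1 (K-789, Velmark, 1,121 kg, $49,133.43):
Base rate for K-789 is $2.31/kg.
Origin Velmark qualifies under the Velia–Velmark agreement and K-789 is covered: preferential rate Free applies instead.
Duty = $49,133.43 × 0% = $0.00.
Line 2 (E-645, Fenland, 1,865 kg, $400,508.75):
Base rate for E-645 is $0.21/kg.
E-645 has an FTA preferential rate, but origin Fenland is not Velmark; base rate stands.
Duty = 1,865 × $0.21 = $391.65.
Line 3 (T-383, Velmark, 1,945 kg, $434,688.05):
Code T-383 is under a tariff-rate quota (threshold 2,099 kg). Quantity 1,945 kg is within the quota, so the in-quota rate 9% applies to the full value.
Duty = $434,688.05 × 9% = $39,121.92.
Total = $0.00 + $391.65 + $39,121.92 = $39,513.57.

$39,513.57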